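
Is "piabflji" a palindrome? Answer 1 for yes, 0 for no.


Input: piabflji
Reversed: ijlfbaip
  Compare pos 0 ('p') with pos 7 ('i'): MISMATCH
  Compare pos 1 ('i') with pos 6 ('j'): MISMATCH
  Compare pos 2 ('a') with pos 5 ('l'): MISMATCH
  Compare pos 3 ('b') with pos 4 ('f'): MISMATCH
Result: not a palindrome

0


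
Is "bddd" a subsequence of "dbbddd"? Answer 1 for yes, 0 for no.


Check if "bddd" is a subsequence of "dbbddd"
Greedy scan:
  Position 0 ('d'): no match needed
  Position 1 ('b'): matches sub[0] = 'b'
  Position 2 ('b'): no match needed
  Position 3 ('d'): matches sub[1] = 'd'
  Position 4 ('d'): matches sub[2] = 'd'
  Position 5 ('d'): matches sub[3] = 'd'
All 4 characters matched => is a subsequence

1


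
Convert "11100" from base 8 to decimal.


Input: "11100" in base 8
Positional expansion:
  Digit '1' (value 1) x 8^4 = 4096
  Digit '1' (value 1) x 8^3 = 512
  Digit '1' (value 1) x 8^2 = 64
  Digit '0' (value 0) x 8^1 = 0
  Digit '0' (value 0) x 8^0 = 0
Sum = 4672

4672


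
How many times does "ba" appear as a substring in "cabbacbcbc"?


Searching for "ba" in "cabbacbcbc"
Scanning each position:
  Position 0: "ca" => no
  Position 1: "ab" => no
  Position 2: "bb" => no
  Position 3: "ba" => MATCH
  Position 4: "ac" => no
  Position 5: "cb" => no
  Position 6: "bc" => no
  Position 7: "cb" => no
  Position 8: "bc" => no
Total occurrences: 1

1


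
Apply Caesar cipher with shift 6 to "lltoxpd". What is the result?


Caesar cipher: shift "lltoxpd" by 6
  'l' (pos 11) + 6 = pos 17 = 'r'
  'l' (pos 11) + 6 = pos 17 = 'r'
  't' (pos 19) + 6 = pos 25 = 'z'
  'o' (pos 14) + 6 = pos 20 = 'u'
  'x' (pos 23) + 6 = pos 3 = 'd'
  'p' (pos 15) + 6 = pos 21 = 'v'
  'd' (pos 3) + 6 = pos 9 = 'j'
Result: rrzudvj

rrzudvj


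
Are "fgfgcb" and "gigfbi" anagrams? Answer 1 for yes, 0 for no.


Strings: "fgfgcb", "gigfbi"
Sorted first:  bcffgg
Sorted second: bfggii
Differ at position 1: 'c' vs 'f' => not anagrams

0


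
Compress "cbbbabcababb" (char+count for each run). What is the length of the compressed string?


Input: cbbbabcababb
Runs:
  'c' x 1 => "c1"
  'b' x 3 => "b3"
  'a' x 1 => "a1"
  'b' x 1 => "b1"
  'c' x 1 => "c1"
  'a' x 1 => "a1"
  'b' x 1 => "b1"
  'a' x 1 => "a1"
  'b' x 2 => "b2"
Compressed: "c1b3a1b1c1a1b1a1b2"
Compressed length: 18

18


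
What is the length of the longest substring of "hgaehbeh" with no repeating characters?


Input: "hgaehbeh"
Sliding window (track last position of each char):
  Position 0 ('h'): window [0,0] length 1 -- new best
  Position 1 ('g'): window [0,1] length 2 -- new best
  Position 2 ('a'): window [0,2] length 3 -- new best
  Position 3 ('e'): window [0,3] length 4 -- new best
  Position 4 ('h'): repeat (last at 0), move window start to 1
  Position 4 ('h'): window [1,4] length 4
  Position 5 ('b'): window [1,5] length 5 -- new best
  Position 6 ('e'): repeat (last at 3), move window start to 4
  Position 6 ('e'): window [4,6] length 3
  Position 7 ('h'): repeat (last at 4), move window start to 5
  Position 7 ('h'): window [5,7] length 3
Longest substring with no repeats: "gaehb" with length 5

5


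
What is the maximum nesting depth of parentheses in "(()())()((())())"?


Input: "(()())()((())())"
Tracking depth:
  Position 0 '(': depth becomes 1
  Position 1 '(': depth becomes 2
  Position 2 ')': depth becomes 1
  Position 3 '(': depth becomes 2
  Position 4 ')': depth becomes 1
  Position 5 ')': depth becomes 0
  Position 6 '(': depth becomes 1
  Position 7 ')': depth becomes 0
  Position 8 '(': depth becomes 1
  Position 9 '(': depth becomes 2
  Position 10 '(': depth becomes 3
  Position 11 ')': depth becomes 2
  Position 12 ')': depth becomes 1
  Position 13 '(': depth becomes 2
  Position 14 ')': depth becomes 1
  Position 15 ')': depth becomes 0
Maximum depth reached: 3

3


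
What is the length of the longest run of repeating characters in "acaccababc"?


Input: "acaccababc"
Scanning for longest run:
  Position 1 ('c'): new char, reset run to 1
  Position 2 ('a'): new char, reset run to 1
  Position 3 ('c'): new char, reset run to 1
  Position 4 ('c'): continues run of 'c', length=2
  Position 5 ('a'): new char, reset run to 1
  Position 6 ('b'): new char, reset run to 1
  Position 7 ('a'): new char, reset run to 1
  Position 8 ('b'): new char, reset run to 1
  Position 9 ('c'): new char, reset run to 1
Longest run: 'c' with length 2

2


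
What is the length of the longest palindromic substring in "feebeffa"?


Input: "feebeffa"
Checking substrings for palindromes:
  [2:5] "ebe" (len 3) => palindrome
  [1:3] "ee" (len 2) => palindrome
  [5:7] "ff" (len 2) => palindrome
Longest palindromic substring: "ebe" with length 3

3


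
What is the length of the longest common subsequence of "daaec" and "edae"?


LCS of "daaec" and "edae"
DP table:
           e    d    a    e
      0    0    0    0    0
  d   0    0    1    1    1
  a   0    0    1    2    2
  a   0    0    1    2    2
  e   0    1    1    2    3
  c   0    1    1    2    3
LCS length = dp[5][4] = 3

3


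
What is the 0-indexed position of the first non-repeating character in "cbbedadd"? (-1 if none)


Input: cbbedadd
Character frequencies:
  'a': 1
  'b': 2
  'c': 1
  'd': 3
  'e': 1
Scanning left to right for freq == 1:
  Position 0 ('c'): unique! => answer = 0

0


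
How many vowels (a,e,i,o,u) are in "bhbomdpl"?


Input: bhbomdpl
Checking each character:
  'b' at position 0: consonant
  'h' at position 1: consonant
  'b' at position 2: consonant
  'o' at position 3: vowel (running total: 1)
  'm' at position 4: consonant
  'd' at position 5: consonant
  'p' at position 6: consonant
  'l' at position 7: consonant
Total vowels: 1

1


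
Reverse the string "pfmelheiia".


Input: pfmelheiia
Reading characters right to left:
  Position 9: 'a'
  Position 8: 'i'
  Position 7: 'i'
  Position 6: 'e'
  Position 5: 'h'
  Position 4: 'l'
  Position 3: 'e'
  Position 2: 'm'
  Position 1: 'f'
  Position 0: 'p'
Reversed: aiiehlemfp

aiiehlemfp


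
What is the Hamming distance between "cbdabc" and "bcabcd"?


Comparing "cbdabc" and "bcabcd" position by position:
  Position 0: 'c' vs 'b' => differ
  Position 1: 'b' vs 'c' => differ
  Position 2: 'd' vs 'a' => differ
  Position 3: 'a' vs 'b' => differ
  Position 4: 'b' vs 'c' => differ
  Position 5: 'c' vs 'd' => differ
Total differences (Hamming distance): 6

6


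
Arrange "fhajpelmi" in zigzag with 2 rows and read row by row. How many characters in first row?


Zigzag "fhajpelmi" into 2 rows:
Placing characters:
  'f' => row 0
  'h' => row 1
  'a' => row 0
  'j' => row 1
  'p' => row 0
  'e' => row 1
  'l' => row 0
  'm' => row 1
  'i' => row 0
Rows:
  Row 0: "fapli"
  Row 1: "hjem"
First row length: 5

5


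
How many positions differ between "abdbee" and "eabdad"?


Comparing "abdbee" and "eabdad" position by position:
  Position 0: 'a' vs 'e' => DIFFER
  Position 1: 'b' vs 'a' => DIFFER
  Position 2: 'd' vs 'b' => DIFFER
  Position 3: 'b' vs 'd' => DIFFER
  Position 4: 'e' vs 'a' => DIFFER
  Position 5: 'e' vs 'd' => DIFFER
Positions that differ: 6

6


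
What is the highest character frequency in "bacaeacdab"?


Input: bacaeacdab
Character counts:
  'a': 4
  'b': 2
  'c': 2
  'd': 1
  'e': 1
Maximum frequency: 4

4


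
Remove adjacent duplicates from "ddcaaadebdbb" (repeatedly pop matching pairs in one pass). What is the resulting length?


Input: ddcaaadebdbb
Stack-based adjacent duplicate removal:
  Read 'd': push. Stack: d
  Read 'd': matches stack top 'd' => pop. Stack: (empty)
  Read 'c': push. Stack: c
  Read 'a': push. Stack: ca
  Read 'a': matches stack top 'a' => pop. Stack: c
  Read 'a': push. Stack: ca
  Read 'd': push. Stack: cad
  Read 'e': push. Stack: cade
  Read 'b': push. Stack: cadeb
  Read 'd': push. Stack: cadebd
  Read 'b': push. Stack: cadebdb
  Read 'b': matches stack top 'b' => pop. Stack: cadebd
Final stack: "cadebd" (length 6)

6


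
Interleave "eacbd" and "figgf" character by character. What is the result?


Interleaving "eacbd" and "figgf":
  Position 0: 'e' from first, 'f' from second => "ef"
  Position 1: 'a' from first, 'i' from second => "ai"
  Position 2: 'c' from first, 'g' from second => "cg"
  Position 3: 'b' from first, 'g' from second => "bg"
  Position 4: 'd' from first, 'f' from second => "df"
Result: efaicgbgdf

efaicgbgdf


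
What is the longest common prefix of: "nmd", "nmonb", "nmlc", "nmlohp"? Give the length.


Words: nmd, nmonb, nmlc, nmlohp
  Position 0: all 'n' => match
  Position 1: all 'm' => match
  Position 2: ('d', 'o', 'l', 'l') => mismatch, stop
LCP = "nm" (length 2)

2


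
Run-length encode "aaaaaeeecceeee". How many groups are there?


Input: aaaaaeeecceeee
Scanning for consecutive runs:
  Group 1: 'a' x 5 (positions 0-4)
  Group 2: 'e' x 3 (positions 5-7)
  Group 3: 'c' x 2 (positions 8-9)
  Group 4: 'e' x 4 (positions 10-13)
Total groups: 4

4


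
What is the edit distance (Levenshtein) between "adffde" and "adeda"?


Computing edit distance: "adffde" -> "adeda"
DP table:
           a    d    e    d    a
      0    1    2    3    4    5
  a   1    0    1    2    3    4
  d   2    1    0    1    2    3
  f   3    2    1    1    2    3
  f   4    3    2    2    2    3
  d   5    4    3    3    2    3
  e   6    5    4    3    3    3
Edit distance = dp[6][5] = 3

3


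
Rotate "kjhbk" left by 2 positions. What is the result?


Input: "kjhbk", rotate left by 2
First 2 characters: "kj"
Remaining characters: "hbk"
Concatenate remaining + first: "hbk" + "kj" = "hbkkj"

hbkkj


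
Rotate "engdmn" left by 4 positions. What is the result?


Input: "engdmn", rotate left by 4
First 4 characters: "engd"
Remaining characters: "mn"
Concatenate remaining + first: "mn" + "engd" = "mnengd"

mnengd


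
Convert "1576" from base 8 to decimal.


Input: "1576" in base 8
Positional expansion:
  Digit '1' (value 1) x 8^3 = 512
  Digit '5' (value 5) x 8^2 = 320
  Digit '7' (value 7) x 8^1 = 56
  Digit '6' (value 6) x 8^0 = 6
Sum = 894

894


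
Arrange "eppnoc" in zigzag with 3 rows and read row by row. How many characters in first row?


Zigzag "eppnoc" into 3 rows:
Placing characters:
  'e' => row 0
  'p' => row 1
  'p' => row 2
  'n' => row 1
  'o' => row 0
  'c' => row 1
Rows:
  Row 0: "eo"
  Row 1: "pnc"
  Row 2: "p"
First row length: 2

2


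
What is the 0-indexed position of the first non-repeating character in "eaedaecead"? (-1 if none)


Input: eaedaecead
Character frequencies:
  'a': 3
  'c': 1
  'd': 2
  'e': 4
Scanning left to right for freq == 1:
  Position 0 ('e'): freq=4, skip
  Position 1 ('a'): freq=3, skip
  Position 2 ('e'): freq=4, skip
  Position 3 ('d'): freq=2, skip
  Position 4 ('a'): freq=3, skip
  Position 5 ('e'): freq=4, skip
  Position 6 ('c'): unique! => answer = 6

6


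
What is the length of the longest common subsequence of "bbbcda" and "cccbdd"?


LCS of "bbbcda" and "cccbdd"
DP table:
           c    c    c    b    d    d
      0    0    0    0    0    0    0
  b   0    0    0    0    1    1    1
  b   0    0    0    0    1    1    1
  b   0    0    0    0    1    1    1
  c   0    1    1    1    1    1    1
  d   0    1    1    1    1    2    2
  a   0    1    1    1    1    2    2
LCS length = dp[6][6] = 2

2


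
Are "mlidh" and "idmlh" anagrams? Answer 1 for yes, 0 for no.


Strings: "mlidh", "idmlh"
Sorted first:  dhilm
Sorted second: dhilm
Sorted forms match => anagrams

1


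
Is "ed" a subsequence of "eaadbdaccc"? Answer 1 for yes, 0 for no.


Check if "ed" is a subsequence of "eaadbdaccc"
Greedy scan:
  Position 0 ('e'): matches sub[0] = 'e'
  Position 1 ('a'): no match needed
  Position 2 ('a'): no match needed
  Position 3 ('d'): matches sub[1] = 'd'
  Position 4 ('b'): no match needed
  Position 5 ('d'): no match needed
  Position 6 ('a'): no match needed
  Position 7 ('c'): no match needed
  Position 8 ('c'): no match needed
  Position 9 ('c'): no match needed
All 2 characters matched => is a subsequence

1


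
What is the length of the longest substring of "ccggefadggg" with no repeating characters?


Input: "ccggefadggg"
Sliding window (track last position of each char):
  Position 0 ('c'): window [0,0] length 1 -- new best
  Position 1 ('c'): repeat (last at 0), move window start to 1
  Position 1 ('c'): window [1,1] length 1
  Position 2 ('g'): window [1,2] length 2 -- new best
  Position 3 ('g'): repeat (last at 2), move window start to 3
  Position 3 ('g'): window [3,3] length 1
  Position 4 ('e'): window [3,4] length 2
  Position 5 ('f'): window [3,5] length 3 -- new best
  Position 6 ('a'): window [3,6] length 4 -- new best
  Position 7 ('d'): window [3,7] length 5 -- new best
  Position 8 ('g'): repeat (last at 3), move window start to 4
  Position 8 ('g'): window [4,8] length 5
  Position 9 ('g'): repeat (last at 8), move window start to 9
  Position 9 ('g'): window [9,9] length 1
  Position 10 ('g'): repeat (last at 9), move window start to 10
  Position 10 ('g'): window [10,10] length 1
Longest substring with no repeats: "gefad" with length 5

5


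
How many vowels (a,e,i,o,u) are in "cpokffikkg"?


Input: cpokffikkg
Checking each character:
  'c' at position 0: consonant
  'p' at position 1: consonant
  'o' at position 2: vowel (running total: 1)
  'k' at position 3: consonant
  'f' at position 4: consonant
  'f' at position 5: consonant
  'i' at position 6: vowel (running total: 2)
  'k' at position 7: consonant
  'k' at position 8: consonant
  'g' at position 9: consonant
Total vowels: 2

2


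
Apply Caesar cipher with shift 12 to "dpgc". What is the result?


Caesar cipher: shift "dpgc" by 12
  'd' (pos 3) + 12 = pos 15 = 'p'
  'p' (pos 15) + 12 = pos 1 = 'b'
  'g' (pos 6) + 12 = pos 18 = 's'
  'c' (pos 2) + 12 = pos 14 = 'o'
Result: pbso

pbso


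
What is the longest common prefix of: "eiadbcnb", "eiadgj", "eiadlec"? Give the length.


Words: eiadbcnb, eiadgj, eiadlec
  Position 0: all 'e' => match
  Position 1: all 'i' => match
  Position 2: all 'a' => match
  Position 3: all 'd' => match
  Position 4: ('b', 'g', 'l') => mismatch, stop
LCP = "eiad" (length 4)

4


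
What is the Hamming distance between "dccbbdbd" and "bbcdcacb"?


Comparing "dccbbdbd" and "bbcdcacb" position by position:
  Position 0: 'd' vs 'b' => differ
  Position 1: 'c' vs 'b' => differ
  Position 2: 'c' vs 'c' => same
  Position 3: 'b' vs 'd' => differ
  Position 4: 'b' vs 'c' => differ
  Position 5: 'd' vs 'a' => differ
  Position 6: 'b' vs 'c' => differ
  Position 7: 'd' vs 'b' => differ
Total differences (Hamming distance): 7

7


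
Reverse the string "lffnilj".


Input: lffnilj
Reading characters right to left:
  Position 6: 'j'
  Position 5: 'l'
  Position 4: 'i'
  Position 3: 'n'
  Position 2: 'f'
  Position 1: 'f'
  Position 0: 'l'
Reversed: jlinffl

jlinffl


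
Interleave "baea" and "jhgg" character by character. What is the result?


Interleaving "baea" and "jhgg":
  Position 0: 'b' from first, 'j' from second => "bj"
  Position 1: 'a' from first, 'h' from second => "ah"
  Position 2: 'e' from first, 'g' from second => "eg"
  Position 3: 'a' from first, 'g' from second => "ag"
Result: bjahegag

bjahegag


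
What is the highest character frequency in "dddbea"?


Input: dddbea
Character counts:
  'a': 1
  'b': 1
  'd': 3
  'e': 1
Maximum frequency: 3

3


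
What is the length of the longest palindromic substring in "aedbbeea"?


Input: "aedbbeea"
Checking substrings for palindromes:
  [3:5] "bb" (len 2) => palindrome
  [5:7] "ee" (len 2) => palindrome
Longest palindromic substring: "bb" with length 2

2


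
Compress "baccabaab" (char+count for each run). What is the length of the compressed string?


Input: baccabaab
Runs:
  'b' x 1 => "b1"
  'a' x 1 => "a1"
  'c' x 2 => "c2"
  'a' x 1 => "a1"
  'b' x 1 => "b1"
  'a' x 2 => "a2"
  'b' x 1 => "b1"
Compressed: "b1a1c2a1b1a2b1"
Compressed length: 14

14


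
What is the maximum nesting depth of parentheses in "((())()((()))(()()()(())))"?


Input: "((())()((()))(()()()(())))"
Tracking depth:
  Position 0 '(': depth becomes 1
  Position 1 '(': depth becomes 2
  Position 2 '(': depth becomes 3
  Position 3 ')': depth becomes 2
  Position 4 ')': depth becomes 1
  Position 5 '(': depth becomes 2
  Position 6 ')': depth becomes 1
  Position 7 '(': depth becomes 2
  Position 8 '(': depth becomes 3
  Position 9 '(': depth becomes 4
  Position 10 ')': depth becomes 3
  Position 11 ')': depth becomes 2
  Position 12 ')': depth becomes 1
  Position 13 '(': depth becomes 2
  Position 14 '(': depth becomes 3
  Position 15 ')': depth becomes 2
  Position 16 '(': depth becomes 3
  Position 17 ')': depth becomes 2
  Position 18 '(': depth becomes 3
  Position 19 ')': depth becomes 2
  Position 20 '(': depth becomes 3
  Position 21 '(': depth becomes 4
  Position 22 ')': depth becomes 3
  Position 23 ')': depth becomes 2
  Position 24 ')': depth becomes 1
  Position 25 ')': depth becomes 0
Maximum depth reached: 4

4


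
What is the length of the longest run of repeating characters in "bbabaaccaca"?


Input: "bbabaaccaca"
Scanning for longest run:
  Position 1 ('b'): continues run of 'b', length=2
  Position 2 ('a'): new char, reset run to 1
  Position 3 ('b'): new char, reset run to 1
  Position 4 ('a'): new char, reset run to 1
  Position 5 ('a'): continues run of 'a', length=2
  Position 6 ('c'): new char, reset run to 1
  Position 7 ('c'): continues run of 'c', length=2
  Position 8 ('a'): new char, reset run to 1
  Position 9 ('c'): new char, reset run to 1
  Position 10 ('a'): new char, reset run to 1
Longest run: 'b' with length 2

2


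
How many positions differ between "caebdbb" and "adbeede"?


Comparing "caebdbb" and "adbeede" position by position:
  Position 0: 'c' vs 'a' => DIFFER
  Position 1: 'a' vs 'd' => DIFFER
  Position 2: 'e' vs 'b' => DIFFER
  Position 3: 'b' vs 'e' => DIFFER
  Position 4: 'd' vs 'e' => DIFFER
  Position 5: 'b' vs 'd' => DIFFER
  Position 6: 'b' vs 'e' => DIFFER
Positions that differ: 7

7


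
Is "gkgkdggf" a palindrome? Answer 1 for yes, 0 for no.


Input: gkgkdggf
Reversed: fggdkgkg
  Compare pos 0 ('g') with pos 7 ('f'): MISMATCH
  Compare pos 1 ('k') with pos 6 ('g'): MISMATCH
  Compare pos 2 ('g') with pos 5 ('g'): match
  Compare pos 3 ('k') with pos 4 ('d'): MISMATCH
Result: not a palindrome

0


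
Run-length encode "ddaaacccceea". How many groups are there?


Input: ddaaacccceea
Scanning for consecutive runs:
  Group 1: 'd' x 2 (positions 0-1)
  Group 2: 'a' x 3 (positions 2-4)
  Group 3: 'c' x 4 (positions 5-8)
  Group 4: 'e' x 2 (positions 9-10)
  Group 5: 'a' x 1 (positions 11-11)
Total groups: 5

5


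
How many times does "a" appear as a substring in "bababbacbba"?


Searching for "a" in "bababbacbba"
Scanning each position:
  Position 0: "b" => no
  Position 1: "a" => MATCH
  Position 2: "b" => no
  Position 3: "a" => MATCH
  Position 4: "b" => no
  Position 5: "b" => no
  Position 6: "a" => MATCH
  Position 7: "c" => no
  Position 8: "b" => no
  Position 9: "b" => no
  Position 10: "a" => MATCH
Total occurrences: 4

4


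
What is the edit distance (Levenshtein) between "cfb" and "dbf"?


Computing edit distance: "cfb" -> "dbf"
DP table:
           d    b    f
      0    1    2    3
  c   1    1    2    3
  f   2    2    2    2
  b   3    3    2    3
Edit distance = dp[3][3] = 3

3


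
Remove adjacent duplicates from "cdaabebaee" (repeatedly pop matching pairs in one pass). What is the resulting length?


Input: cdaabebaee
Stack-based adjacent duplicate removal:
  Read 'c': push. Stack: c
  Read 'd': push. Stack: cd
  Read 'a': push. Stack: cda
  Read 'a': matches stack top 'a' => pop. Stack: cd
  Read 'b': push. Stack: cdb
  Read 'e': push. Stack: cdbe
  Read 'b': push. Stack: cdbeb
  Read 'a': push. Stack: cdbeba
  Read 'e': push. Stack: cdbebae
  Read 'e': matches stack top 'e' => pop. Stack: cdbeba
Final stack: "cdbeba" (length 6)

6


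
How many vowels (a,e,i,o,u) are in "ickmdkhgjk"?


Input: ickmdkhgjk
Checking each character:
  'i' at position 0: vowel (running total: 1)
  'c' at position 1: consonant
  'k' at position 2: consonant
  'm' at position 3: consonant
  'd' at position 4: consonant
  'k' at position 5: consonant
  'h' at position 6: consonant
  'g' at position 7: consonant
  'j' at position 8: consonant
  'k' at position 9: consonant
Total vowels: 1

1


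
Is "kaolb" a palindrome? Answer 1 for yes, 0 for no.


Input: kaolb
Reversed: bloak
  Compare pos 0 ('k') with pos 4 ('b'): MISMATCH
  Compare pos 1 ('a') with pos 3 ('l'): MISMATCH
Result: not a palindrome

0


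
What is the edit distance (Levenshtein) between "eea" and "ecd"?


Computing edit distance: "eea" -> "ecd"
DP table:
           e    c    d
      0    1    2    3
  e   1    0    1    2
  e   2    1    1    2
  a   3    2    2    2
Edit distance = dp[3][3] = 2

2


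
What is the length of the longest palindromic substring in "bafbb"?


Input: "bafbb"
Checking substrings for palindromes:
  [3:5] "bb" (len 2) => palindrome
Longest palindromic substring: "bb" with length 2

2


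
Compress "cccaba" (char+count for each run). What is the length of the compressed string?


Input: cccaba
Runs:
  'c' x 3 => "c3"
  'a' x 1 => "a1"
  'b' x 1 => "b1"
  'a' x 1 => "a1"
Compressed: "c3a1b1a1"
Compressed length: 8

8


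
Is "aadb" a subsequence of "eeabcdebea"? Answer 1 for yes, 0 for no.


Check if "aadb" is a subsequence of "eeabcdebea"
Greedy scan:
  Position 0 ('e'): no match needed
  Position 1 ('e'): no match needed
  Position 2 ('a'): matches sub[0] = 'a'
  Position 3 ('b'): no match needed
  Position 4 ('c'): no match needed
  Position 5 ('d'): no match needed
  Position 6 ('e'): no match needed
  Position 7 ('b'): no match needed
  Position 8 ('e'): no match needed
  Position 9 ('a'): matches sub[1] = 'a'
Only matched 2/4 characters => not a subsequence

0


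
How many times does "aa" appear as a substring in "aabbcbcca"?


Searching for "aa" in "aabbcbcca"
Scanning each position:
  Position 0: "aa" => MATCH
  Position 1: "ab" => no
  Position 2: "bb" => no
  Position 3: "bc" => no
  Position 4: "cb" => no
  Position 5: "bc" => no
  Position 6: "cc" => no
  Position 7: "ca" => no
Total occurrences: 1

1


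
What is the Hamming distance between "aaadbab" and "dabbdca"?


Comparing "aaadbab" and "dabbdca" position by position:
  Position 0: 'a' vs 'd' => differ
  Position 1: 'a' vs 'a' => same
  Position 2: 'a' vs 'b' => differ
  Position 3: 'd' vs 'b' => differ
  Position 4: 'b' vs 'd' => differ
  Position 5: 'a' vs 'c' => differ
  Position 6: 'b' vs 'a' => differ
Total differences (Hamming distance): 6

6


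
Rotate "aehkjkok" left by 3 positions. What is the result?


Input: "aehkjkok", rotate left by 3
First 3 characters: "aeh"
Remaining characters: "kjkok"
Concatenate remaining + first: "kjkok" + "aeh" = "kjkokaeh"

kjkokaeh


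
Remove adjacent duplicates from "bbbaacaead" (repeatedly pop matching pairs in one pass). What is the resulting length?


Input: bbbaacaead
Stack-based adjacent duplicate removal:
  Read 'b': push. Stack: b
  Read 'b': matches stack top 'b' => pop. Stack: (empty)
  Read 'b': push. Stack: b
  Read 'a': push. Stack: ba
  Read 'a': matches stack top 'a' => pop. Stack: b
  Read 'c': push. Stack: bc
  Read 'a': push. Stack: bca
  Read 'e': push. Stack: bcae
  Read 'a': push. Stack: bcaea
  Read 'd': push. Stack: bcaead
Final stack: "bcaead" (length 6)

6


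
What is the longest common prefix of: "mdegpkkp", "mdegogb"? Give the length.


Words: mdegpkkp, mdegogb
  Position 0: all 'm' => match
  Position 1: all 'd' => match
  Position 2: all 'e' => match
  Position 3: all 'g' => match
  Position 4: ('p', 'o') => mismatch, stop
LCP = "mdeg" (length 4)

4


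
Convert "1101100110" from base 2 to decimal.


Input: "1101100110" in base 2
Positional expansion:
  Digit '1' (value 1) x 2^9 = 512
  Digit '1' (value 1) x 2^8 = 256
  Digit '0' (value 0) x 2^7 = 0
  Digit '1' (value 1) x 2^6 = 64
  Digit '1' (value 1) x 2^5 = 32
  Digit '0' (value 0) x 2^4 = 0
  Digit '0' (value 0) x 2^3 = 0
  Digit '1' (value 1) x 2^2 = 4
  Digit '1' (value 1) x 2^1 = 2
  Digit '0' (value 0) x 2^0 = 0
Sum = 870

870


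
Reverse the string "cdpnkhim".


Input: cdpnkhim
Reading characters right to left:
  Position 7: 'm'
  Position 6: 'i'
  Position 5: 'h'
  Position 4: 'k'
  Position 3: 'n'
  Position 2: 'p'
  Position 1: 'd'
  Position 0: 'c'
Reversed: mihknpdc

mihknpdc


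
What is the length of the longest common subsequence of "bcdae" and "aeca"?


LCS of "bcdae" and "aeca"
DP table:
           a    e    c    a
      0    0    0    0    0
  b   0    0    0    0    0
  c   0    0    0    1    1
  d   0    0    0    1    1
  a   0    1    1    1    2
  e   0    1    2    2    2
LCS length = dp[5][4] = 2

2


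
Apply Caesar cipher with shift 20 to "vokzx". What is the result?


Caesar cipher: shift "vokzx" by 20
  'v' (pos 21) + 20 = pos 15 = 'p'
  'o' (pos 14) + 20 = pos 8 = 'i'
  'k' (pos 10) + 20 = pos 4 = 'e'
  'z' (pos 25) + 20 = pos 19 = 't'
  'x' (pos 23) + 20 = pos 17 = 'r'
Result: pietr

pietr


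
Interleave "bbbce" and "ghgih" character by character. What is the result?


Interleaving "bbbce" and "ghgih":
  Position 0: 'b' from first, 'g' from second => "bg"
  Position 1: 'b' from first, 'h' from second => "bh"
  Position 2: 'b' from first, 'g' from second => "bg"
  Position 3: 'c' from first, 'i' from second => "ci"
  Position 4: 'e' from first, 'h' from second => "eh"
Result: bgbhbgcieh

bgbhbgcieh


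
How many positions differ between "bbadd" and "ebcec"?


Comparing "bbadd" and "ebcec" position by position:
  Position 0: 'b' vs 'e' => DIFFER
  Position 1: 'b' vs 'b' => same
  Position 2: 'a' vs 'c' => DIFFER
  Position 3: 'd' vs 'e' => DIFFER
  Position 4: 'd' vs 'c' => DIFFER
Positions that differ: 4

4


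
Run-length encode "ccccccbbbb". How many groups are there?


Input: ccccccbbbb
Scanning for consecutive runs:
  Group 1: 'c' x 6 (positions 0-5)
  Group 2: 'b' x 4 (positions 6-9)
Total groups: 2

2


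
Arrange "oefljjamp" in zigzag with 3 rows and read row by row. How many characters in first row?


Zigzag "oefljjamp" into 3 rows:
Placing characters:
  'o' => row 0
  'e' => row 1
  'f' => row 2
  'l' => row 1
  'j' => row 0
  'j' => row 1
  'a' => row 2
  'm' => row 1
  'p' => row 0
Rows:
  Row 0: "ojp"
  Row 1: "eljm"
  Row 2: "fa"
First row length: 3

3


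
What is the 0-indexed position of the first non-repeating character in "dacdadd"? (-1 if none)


Input: dacdadd
Character frequencies:
  'a': 2
  'c': 1
  'd': 4
Scanning left to right for freq == 1:
  Position 0 ('d'): freq=4, skip
  Position 1 ('a'): freq=2, skip
  Position 2 ('c'): unique! => answer = 2

2


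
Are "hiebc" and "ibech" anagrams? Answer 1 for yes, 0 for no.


Strings: "hiebc", "ibech"
Sorted first:  bcehi
Sorted second: bcehi
Sorted forms match => anagrams

1


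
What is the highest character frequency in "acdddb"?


Input: acdddb
Character counts:
  'a': 1
  'b': 1
  'c': 1
  'd': 3
Maximum frequency: 3

3


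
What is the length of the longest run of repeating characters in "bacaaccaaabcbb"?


Input: "bacaaccaaabcbb"
Scanning for longest run:
  Position 1 ('a'): new char, reset run to 1
  Position 2 ('c'): new char, reset run to 1
  Position 3 ('a'): new char, reset run to 1
  Position 4 ('a'): continues run of 'a', length=2
  Position 5 ('c'): new char, reset run to 1
  Position 6 ('c'): continues run of 'c', length=2
  Position 7 ('a'): new char, reset run to 1
  Position 8 ('a'): continues run of 'a', length=2
  Position 9 ('a'): continues run of 'a', length=3
  Position 10 ('b'): new char, reset run to 1
  Position 11 ('c'): new char, reset run to 1
  Position 12 ('b'): new char, reset run to 1
  Position 13 ('b'): continues run of 'b', length=2
Longest run: 'a' with length 3

3


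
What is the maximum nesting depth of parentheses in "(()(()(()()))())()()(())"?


Input: "(()(()(()()))())()()(())"
Tracking depth:
  Position 0 '(': depth becomes 1
  Position 1 '(': depth becomes 2
  Position 2 ')': depth becomes 1
  Position 3 '(': depth becomes 2
  Position 4 '(': depth becomes 3
  Position 5 ')': depth becomes 2
  Position 6 '(': depth becomes 3
  Position 7 '(': depth becomes 4
  Position 8 ')': depth becomes 3
  Position 9 '(': depth becomes 4
  Position 10 ')': depth becomes 3
  Position 11 ')': depth becomes 2
  Position 12 ')': depth becomes 1
  Position 13 '(': depth becomes 2
  Position 14 ')': depth becomes 1
  Position 15 ')': depth becomes 0
  Position 16 '(': depth becomes 1
  Position 17 ')': depth becomes 0
  Position 18 '(': depth becomes 1
  Position 19 ')': depth becomes 0
  Position 20 '(': depth becomes 1
  Position 21 '(': depth becomes 2
  Position 22 ')': depth becomes 1
  Position 23 ')': depth becomes 0
Maximum depth reached: 4

4


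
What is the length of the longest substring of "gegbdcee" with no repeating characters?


Input: "gegbdcee"
Sliding window (track last position of each char):
  Position 0 ('g'): window [0,0] length 1 -- new best
  Position 1 ('e'): window [0,1] length 2 -- new best
  Position 2 ('g'): repeat (last at 0), move window start to 1
  Position 2 ('g'): window [1,2] length 2
  Position 3 ('b'): window [1,3] length 3 -- new best
  Position 4 ('d'): window [1,4] length 4 -- new best
  Position 5 ('c'): window [1,5] length 5 -- new best
  Position 6 ('e'): repeat (last at 1), move window start to 2
  Position 6 ('e'): window [2,6] length 5
  Position 7 ('e'): repeat (last at 6), move window start to 7
  Position 7 ('e'): window [7,7] length 1
Longest substring with no repeats: "egbdc" with length 5

5


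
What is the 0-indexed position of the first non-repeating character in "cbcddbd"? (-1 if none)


Input: cbcddbd
Character frequencies:
  'b': 2
  'c': 2
  'd': 3
Scanning left to right for freq == 1:
  Position 0 ('c'): freq=2, skip
  Position 1 ('b'): freq=2, skip
  Position 2 ('c'): freq=2, skip
  Position 3 ('d'): freq=3, skip
  Position 4 ('d'): freq=3, skip
  Position 5 ('b'): freq=2, skip
  Position 6 ('d'): freq=3, skip
  No unique character found => answer = -1

-1


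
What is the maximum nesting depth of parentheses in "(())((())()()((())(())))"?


Input: "(())((())()()((())(())))"
Tracking depth:
  Position 0 '(': depth becomes 1
  Position 1 '(': depth becomes 2
  Position 2 ')': depth becomes 1
  Position 3 ')': depth becomes 0
  Position 4 '(': depth becomes 1
  Position 5 '(': depth becomes 2
  Position 6 '(': depth becomes 3
  Position 7 ')': depth becomes 2
  Position 8 ')': depth becomes 1
  Position 9 '(': depth becomes 2
  Position 10 ')': depth becomes 1
  Position 11 '(': depth becomes 2
  Position 12 ')': depth becomes 1
  Position 13 '(': depth becomes 2
  Position 14 '(': depth becomes 3
  Position 15 '(': depth becomes 4
  Position 16 ')': depth becomes 3
  Position 17 ')': depth becomes 2
  Position 18 '(': depth becomes 3
  Position 19 '(': depth becomes 4
  Position 20 ')': depth becomes 3
  Position 21 ')': depth becomes 2
  Position 22 ')': depth becomes 1
  Position 23 ')': depth becomes 0
Maximum depth reached: 4

4


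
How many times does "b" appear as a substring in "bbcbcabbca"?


Searching for "b" in "bbcbcabbca"
Scanning each position:
  Position 0: "b" => MATCH
  Position 1: "b" => MATCH
  Position 2: "c" => no
  Position 3: "b" => MATCH
  Position 4: "c" => no
  Position 5: "a" => no
  Position 6: "b" => MATCH
  Position 7: "b" => MATCH
  Position 8: "c" => no
  Position 9: "a" => no
Total occurrences: 5

5


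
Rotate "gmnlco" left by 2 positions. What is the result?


Input: "gmnlco", rotate left by 2
First 2 characters: "gm"
Remaining characters: "nlco"
Concatenate remaining + first: "nlco" + "gm" = "nlcogm"

nlcogm


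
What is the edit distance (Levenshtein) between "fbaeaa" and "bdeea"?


Computing edit distance: "fbaeaa" -> "bdeea"
DP table:
           b    d    e    e    a
      0    1    2    3    4    5
  f   1    1    2    3    4    5
  b   2    1    2    3    4    5
  a   3    2    2    3    4    4
  e   4    3    3    2    3    4
  a   5    4    4    3    3    3
  a   6    5    5    4    4    3
Edit distance = dp[6][5] = 3

3


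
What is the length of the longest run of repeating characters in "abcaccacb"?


Input: "abcaccacb"
Scanning for longest run:
  Position 1 ('b'): new char, reset run to 1
  Position 2 ('c'): new char, reset run to 1
  Position 3 ('a'): new char, reset run to 1
  Position 4 ('c'): new char, reset run to 1
  Position 5 ('c'): continues run of 'c', length=2
  Position 6 ('a'): new char, reset run to 1
  Position 7 ('c'): new char, reset run to 1
  Position 8 ('b'): new char, reset run to 1
Longest run: 'c' with length 2

2


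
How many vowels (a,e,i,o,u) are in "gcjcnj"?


Input: gcjcnj
Checking each character:
  'g' at position 0: consonant
  'c' at position 1: consonant
  'j' at position 2: consonant
  'c' at position 3: consonant
  'n' at position 4: consonant
  'j' at position 5: consonant
Total vowels: 0

0


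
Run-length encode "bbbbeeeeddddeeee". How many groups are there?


Input: bbbbeeeeddddeeee
Scanning for consecutive runs:
  Group 1: 'b' x 4 (positions 0-3)
  Group 2: 'e' x 4 (positions 4-7)
  Group 3: 'd' x 4 (positions 8-11)
  Group 4: 'e' x 4 (positions 12-15)
Total groups: 4

4


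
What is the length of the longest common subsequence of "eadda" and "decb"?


LCS of "eadda" and "decb"
DP table:
           d    e    c    b
      0    0    0    0    0
  e   0    0    1    1    1
  a   0    0    1    1    1
  d   0    1    1    1    1
  d   0    1    1    1    1
  a   0    1    1    1    1
LCS length = dp[5][4] = 1

1


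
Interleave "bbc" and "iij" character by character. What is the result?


Interleaving "bbc" and "iij":
  Position 0: 'b' from first, 'i' from second => "bi"
  Position 1: 'b' from first, 'i' from second => "bi"
  Position 2: 'c' from first, 'j' from second => "cj"
Result: bibicj

bibicj


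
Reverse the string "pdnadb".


Input: pdnadb
Reading characters right to left:
  Position 5: 'b'
  Position 4: 'd'
  Position 3: 'a'
  Position 2: 'n'
  Position 1: 'd'
  Position 0: 'p'
Reversed: bdandp

bdandp


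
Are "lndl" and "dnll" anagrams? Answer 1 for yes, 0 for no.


Strings: "lndl", "dnll"
Sorted first:  dlln
Sorted second: dlln
Sorted forms match => anagrams

1


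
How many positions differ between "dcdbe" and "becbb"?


Comparing "dcdbe" and "becbb" position by position:
  Position 0: 'd' vs 'b' => DIFFER
  Position 1: 'c' vs 'e' => DIFFER
  Position 2: 'd' vs 'c' => DIFFER
  Position 3: 'b' vs 'b' => same
  Position 4: 'e' vs 'b' => DIFFER
Positions that differ: 4

4


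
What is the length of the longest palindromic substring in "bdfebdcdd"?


Input: "bdfebdcdd"
Checking substrings for palindromes:
  [5:8] "dcd" (len 3) => palindrome
  [7:9] "dd" (len 2) => palindrome
Longest palindromic substring: "dcd" with length 3

3


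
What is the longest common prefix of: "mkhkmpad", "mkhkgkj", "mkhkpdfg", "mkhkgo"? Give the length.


Words: mkhkmpad, mkhkgkj, mkhkpdfg, mkhkgo
  Position 0: all 'm' => match
  Position 1: all 'k' => match
  Position 2: all 'h' => match
  Position 3: all 'k' => match
  Position 4: ('m', 'g', 'p', 'g') => mismatch, stop
LCP = "mkhk" (length 4)

4


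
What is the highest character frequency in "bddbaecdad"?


Input: bddbaecdad
Character counts:
  'a': 2
  'b': 2
  'c': 1
  'd': 4
  'e': 1
Maximum frequency: 4

4


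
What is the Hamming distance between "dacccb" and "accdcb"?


Comparing "dacccb" and "accdcb" position by position:
  Position 0: 'd' vs 'a' => differ
  Position 1: 'a' vs 'c' => differ
  Position 2: 'c' vs 'c' => same
  Position 3: 'c' vs 'd' => differ
  Position 4: 'c' vs 'c' => same
  Position 5: 'b' vs 'b' => same
Total differences (Hamming distance): 3

3


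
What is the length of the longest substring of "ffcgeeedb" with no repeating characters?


Input: "ffcgeeedb"
Sliding window (track last position of each char):
  Position 0 ('f'): window [0,0] length 1 -- new best
  Position 1 ('f'): repeat (last at 0), move window start to 1
  Position 1 ('f'): window [1,1] length 1
  Position 2 ('c'): window [1,2] length 2 -- new best
  Position 3 ('g'): window [1,3] length 3 -- new best
  Position 4 ('e'): window [1,4] length 4 -- new best
  Position 5 ('e'): repeat (last at 4), move window start to 5
  Position 5 ('e'): window [5,5] length 1
  Position 6 ('e'): repeat (last at 5), move window start to 6
  Position 6 ('e'): window [6,6] length 1
  Position 7 ('d'): window [6,7] length 2
  Position 8 ('b'): window [6,8] length 3
Longest substring with no repeats: "fcge" with length 4

4


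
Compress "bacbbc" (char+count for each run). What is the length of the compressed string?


Input: bacbbc
Runs:
  'b' x 1 => "b1"
  'a' x 1 => "a1"
  'c' x 1 => "c1"
  'b' x 2 => "b2"
  'c' x 1 => "c1"
Compressed: "b1a1c1b2c1"
Compressed length: 10

10


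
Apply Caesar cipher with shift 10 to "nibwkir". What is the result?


Caesar cipher: shift "nibwkir" by 10
  'n' (pos 13) + 10 = pos 23 = 'x'
  'i' (pos 8) + 10 = pos 18 = 's'
  'b' (pos 1) + 10 = pos 11 = 'l'
  'w' (pos 22) + 10 = pos 6 = 'g'
  'k' (pos 10) + 10 = pos 20 = 'u'
  'i' (pos 8) + 10 = pos 18 = 's'
  'r' (pos 17) + 10 = pos 1 = 'b'
Result: xslgusb

xslgusb


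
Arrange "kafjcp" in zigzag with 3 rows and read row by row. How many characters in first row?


Zigzag "kafjcp" into 3 rows:
Placing characters:
  'k' => row 0
  'a' => row 1
  'f' => row 2
  'j' => row 1
  'c' => row 0
  'p' => row 1
Rows:
  Row 0: "kc"
  Row 1: "ajp"
  Row 2: "f"
First row length: 2

2


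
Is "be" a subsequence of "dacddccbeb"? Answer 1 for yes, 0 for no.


Check if "be" is a subsequence of "dacddccbeb"
Greedy scan:
  Position 0 ('d'): no match needed
  Position 1 ('a'): no match needed
  Position 2 ('c'): no match needed
  Position 3 ('d'): no match needed
  Position 4 ('d'): no match needed
  Position 5 ('c'): no match needed
  Position 6 ('c'): no match needed
  Position 7 ('b'): matches sub[0] = 'b'
  Position 8 ('e'): matches sub[1] = 'e'
  Position 9 ('b'): no match needed
All 2 characters matched => is a subsequence

1


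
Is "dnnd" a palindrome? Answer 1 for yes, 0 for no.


Input: dnnd
Reversed: dnnd
  Compare pos 0 ('d') with pos 3 ('d'): match
  Compare pos 1 ('n') with pos 2 ('n'): match
Result: palindrome

1


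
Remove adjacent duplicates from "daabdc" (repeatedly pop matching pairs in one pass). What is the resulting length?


Input: daabdc
Stack-based adjacent duplicate removal:
  Read 'd': push. Stack: d
  Read 'a': push. Stack: da
  Read 'a': matches stack top 'a' => pop. Stack: d
  Read 'b': push. Stack: db
  Read 'd': push. Stack: dbd
  Read 'c': push. Stack: dbdc
Final stack: "dbdc" (length 4)

4


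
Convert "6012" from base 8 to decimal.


Input: "6012" in base 8
Positional expansion:
  Digit '6' (value 6) x 8^3 = 3072
  Digit '0' (value 0) x 8^2 = 0
  Digit '1' (value 1) x 8^1 = 8
  Digit '2' (value 2) x 8^0 = 2
Sum = 3082

3082


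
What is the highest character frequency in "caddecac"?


Input: caddecac
Character counts:
  'a': 2
  'c': 3
  'd': 2
  'e': 1
Maximum frequency: 3

3


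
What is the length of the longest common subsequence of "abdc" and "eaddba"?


LCS of "abdc" and "eaddba"
DP table:
           e    a    d    d    b    a
      0    0    0    0    0    0    0
  a   0    0    1    1    1    1    1
  b   0    0    1    1    1    2    2
  d   0    0    1    2    2    2    2
  c   0    0    1    2    2    2    2
LCS length = dp[4][6] = 2

2


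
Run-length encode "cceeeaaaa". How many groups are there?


Input: cceeeaaaa
Scanning for consecutive runs:
  Group 1: 'c' x 2 (positions 0-1)
  Group 2: 'e' x 3 (positions 2-4)
  Group 3: 'a' x 4 (positions 5-8)
Total groups: 3

3


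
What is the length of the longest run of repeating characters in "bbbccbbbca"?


Input: "bbbccbbbca"
Scanning for longest run:
  Position 1 ('b'): continues run of 'b', length=2
  Position 2 ('b'): continues run of 'b', length=3
  Position 3 ('c'): new char, reset run to 1
  Position 4 ('c'): continues run of 'c', length=2
  Position 5 ('b'): new char, reset run to 1
  Position 6 ('b'): continues run of 'b', length=2
  Position 7 ('b'): continues run of 'b', length=3
  Position 8 ('c'): new char, reset run to 1
  Position 9 ('a'): new char, reset run to 1
Longest run: 'b' with length 3

3
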